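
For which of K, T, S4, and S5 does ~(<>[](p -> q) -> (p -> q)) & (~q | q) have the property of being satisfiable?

K, T, S4

S4-tableau for the formula:
1. ~(<>[](p -> q) -> (p -> q)) & (~q | q), u
2. ~(<>[](p -> q) -> (p -> q)), u   [&-rule on 1]
3. ~q | q, u   [&-rule on 1]
4. <>[](p -> q), u   [~->-rule on 2]
5. ~(p -> q), u   [~->-rule on 2]
6. p, u   [~->-rule on 5]
7. ~q, u   [~->-rule on 5]
8. [](p -> q), v   [<>-rule on 4: fresh world v, uRv]
9. p -> q, v   [[]-rule on 8 via vRv]
10. q, v   [->-rule on 9 (branches; this branch)]
Accessibility: uRu, uRv, vRv
Complete open branch: satisfiable in S4, hence also in K, T (this S4-model is also a K-model and a T-model).
S5-tableau for the formula:
1. ~(<>[](p -> q) -> (p -> q)) & (~q | q), u
2. ~(<>[](p -> q) -> (p -> q)), u   [&-rule on 1]
3. ~q | q, u   [&-rule on 1]
4. <>[](p -> q), u   [~->-rule on 2]
5. ~(p -> q), u   [~->-rule on 2]
6. p, u   [~->-rule on 5]
7. ~q, u   [~->-rule on 5]
8. [](p -> q), v   [<>-rule on 4: fresh world v, uRv]
9. p -> q, u   [[]-rule on 8 via vRu]
10. p -> q, v   [[]-rule on 8 via vRv]
11. q, u   [->-rule on 9 (branches; this branch)]
Accessibility: uRu, uRv, vRu, vRv
Branch closes: q and ~q both at u.
Every branch closes (one shown): unsatisfiable in S5.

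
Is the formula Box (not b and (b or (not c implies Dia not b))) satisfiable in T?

1. Box (not b and (b or (not c implies Dia not b))), w0
2. not b and (b or (not c implies Dia not b)), w0
3. not b, w0
4. b or (not c implies Dia not b), w0
5. not c implies Dia not b, w0
6. Dia not b, w0
7. not b, w1
8. not b and (b or (not c implies Dia not b)), w1
9. b or (not c implies Dia not b), w1
10. not c implies Dia not b, w1
11. Dia not b, w1
12. not b, w2
Accessibility: w0Rw0, w0Rw1, w1Rw1, w1Rw2, w2Rw2

Yes, satisfiable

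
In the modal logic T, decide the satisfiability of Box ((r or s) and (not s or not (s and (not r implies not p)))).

1. Box ((r or s) and (not s or not (s and (not r implies not p)))), 0
2. (r or s) and (not s or not (s and (not r implies not p))), 0
3. r or s, 0
4. not s or not (s and (not r implies not p)), 0
5. s, 0
6. not (s and (not r implies not p)), 0
7. not (not r implies not p), 0
8. not r, 0
9. p, 0
Accessibility: 0R0

Satisfiable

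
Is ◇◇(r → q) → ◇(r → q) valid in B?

Tableau for the negation ¬(◇◇(r → q) → ◇(r → q)):
1. ¬(◇◇(r → q) → ◇(r → q)), 0
2. ◇◇(r → q), 0   [¬→-rule on 1]
3. ¬◇(r → q), 0   [¬→-rule on 1]
4. ¬(r → q), 0   [¬◇-rule on 3 via 0R0]
5. r, 0   [¬→-rule on 4]
6. ¬q, 0   [¬→-rule on 4]
7. ◇(r → q), 1   [◇-rule on 2: fresh world 1, 0R1]
8. ¬(r → q), 1   [¬◇-rule on 3 via 0R1]
9. r, 1   [¬→-rule on 8]
10. ¬q, 1   [¬→-rule on 8]
11. r → q, 2   [◇-rule on 7: fresh world 2, 1R2]
12. q, 2   [→-rule on 11 (branches; this branch)]
Accessibility: 0R0, 0R1, 1R0, 1R1, 1R2, 2R1, 2R2
The negation has an open branch (countermodel exists).

No, not valid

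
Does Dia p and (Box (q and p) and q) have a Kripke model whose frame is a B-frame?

1. Dia p and (Box (q and p) and q), 0
2. Dia p, 0
3. Box (q and p) and q, 0
4. Box (q and p), 0
5. q, 0
6. q and p, 0
7. p, 0
8. p, 1
9. q and p, 1
10. q, 1
Accessibility: 0R0, 0R1, 1R0, 1R1

Satisfiable (open branch found)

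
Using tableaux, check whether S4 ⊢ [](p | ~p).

Valid in S4

Tableau for the negation ~[](p | ~p):
1. ~[](p | ~p), 0
2. ~(p | ~p), 1
3. ~p, 1
4. p, 1
Accessibility: 0R0, 0R1, 1R1
Branch closes: p and ~p both at 1.
All branches of the negation close; one closing branch shown above.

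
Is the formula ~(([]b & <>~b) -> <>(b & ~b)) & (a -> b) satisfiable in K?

1. ~(([]b & <>~b) -> <>(b & ~b)) & (a -> b), w0
2. ~(([]b & <>~b) -> <>(b & ~b)), w0
3. a -> b, w0
4. []b & <>~b, w0
5. ~<>(b & ~b), w0
6. []b, w0
7. <>~b, w0
8. b, w0
9. ~b, w1
10. ~(b & ~b), w1
11. b, w1
Accessibility: w0Rw1
Branch closes: b and ~b both at w1.
(One branch shown.) All branches close.

No, unsatisfiable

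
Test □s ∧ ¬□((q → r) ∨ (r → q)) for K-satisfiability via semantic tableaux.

1. □s ∧ ¬□((q → r) ∨ (r → q)), u
2. □s, u
3. ¬□((q → r) ∨ (r → q)), u
4. ¬((q → r) ∨ (r → q)), v
5. ¬(q → r), v
6. ¬(r → q), v
7. q, v
8. ¬r, v
9. r, v
10. ¬q, v
Accessibility: uRv
Branch closes: r and ¬r both at v.
Every branch closes; the branch above is one of them.

Unsatisfiable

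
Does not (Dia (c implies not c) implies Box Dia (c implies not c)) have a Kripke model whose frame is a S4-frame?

1. not (Dia (c implies not c) implies Box Dia (c implies not c)), u
2. Dia (c implies not c), u
3. not Box Dia (c implies not c), u
4. c implies not c, v
5. not c, v
6. not Dia (c implies not c), w
7. not (c implies not c), w
8. c, w
Accessibility: uRu, uRv, uRw, vRv, wRw

Yes, satisfiable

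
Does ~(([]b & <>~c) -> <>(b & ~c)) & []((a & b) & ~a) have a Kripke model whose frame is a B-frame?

1. ~(([]b & <>~c) -> <>(b & ~c)) & []((a & b) & ~a), 0
2. ~(([]b & <>~c) -> <>(b & ~c)), 0   [&-rule on 1]
3. []((a & b) & ~a), 0   [&-rule on 1]
4. []b & <>~c, 0   [~->-rule on 2]
5. ~<>(b & ~c), 0   [~->-rule on 2]
6. []b, 0   [&-rule on 4]
7. <>~c, 0   [&-rule on 4]
8. (a & b) & ~a, 0   [[]-rule on 3 via 0R0]
9. a & b, 0   [&-rule on 8]
10. ~a, 0   [&-rule on 8]
11. a, 0   [&-rule on 9]
12. b, 0   [&-rule on 9]
Accessibility: 0R0
Branch closes: a and ~a both at 0.
Every branch closes; the branch above is one of them.

No, unsatisfiable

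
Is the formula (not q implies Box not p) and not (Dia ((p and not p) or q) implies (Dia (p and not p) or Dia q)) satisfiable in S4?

Unsatisfiable (every branch closes)

1. (not q implies Box not p) and not (Dia ((p and not p) or q) implies (Dia (p and not p) or Dia q)), w0
2. not q implies Box not p, w0
3. not (Dia ((p and not p) or q) implies (Dia (p and not p) or Dia q)), w0
4. Dia ((p and not p) or q), w0
5. not (Dia (p and not p) or Dia q), w0
6. not Dia (p and not p), w0
7. not Dia q, w0
8. not (p and not p), w0
9. not q, w0
10. Box not p, w0
11. not p, w0
12. (p and not p) or q, w1
13. not (p and not p), w1
14. not q, w1
15. not p, w1
16. p and not p, w1
17. p, w1
Accessibility: w0Rw0, w0Rw1, w1Rw1
Branch closes: p and not p both at w1.
(One branch shown.) All branches close.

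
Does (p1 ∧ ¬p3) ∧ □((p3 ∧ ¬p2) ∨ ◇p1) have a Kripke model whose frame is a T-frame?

1. (p1 ∧ ¬p3) ∧ □((p3 ∧ ¬p2) ∨ ◇p1), w0
2. p1 ∧ ¬p3, w0   [∧-rule on 1]
3. □((p3 ∧ ¬p2) ∨ ◇p1), w0   [∧-rule on 1]
4. p1, w0   [∧-rule on 2]
5. ¬p3, w0   [∧-rule on 2]
6. (p3 ∧ ¬p2) ∨ ◇p1, w0   [□-rule on 3 via w0Rw0]
7. ◇p1, w0   [∨-rule on 6 (branches; this branch)]
8. p1, w1   [◇-rule on 7: fresh world w1, w0Rw1]
9. (p3 ∧ ¬p2) ∨ ◇p1, w1   [□-rule on 3 via w0Rw1]
10. ◇p1, w1   [∨-rule on 9 (branches; this branch)]
11. p1, w2   [◇-rule on 10: fresh world w2, w1Rw2]
Accessibility: w0Rw0, w0Rw1, w1Rw1, w1Rw2, w2Rw2

Yes, satisfiable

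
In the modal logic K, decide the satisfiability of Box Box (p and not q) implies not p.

Satisfiable (open branch found)

1. Box Box (p and not q) implies not p, 0
2. not p, 0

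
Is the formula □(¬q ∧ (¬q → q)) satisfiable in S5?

1. □(¬q ∧ (¬q → q)), u
2. ¬q ∧ (¬q → q), u   [□-rule on 1 via uRu]
3. ¬q, u   [∧-rule on 2]
4. ¬q → q, u   [∧-rule on 2]
5. q, u   [→-rule on 4 (branches; this branch)]
Accessibility: uRu
Branch closes: q and ¬q both at u.
Every branch closes; the branch above is one of them.

No, unsatisfiable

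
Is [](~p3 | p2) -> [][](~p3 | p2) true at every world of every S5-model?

Tableau for the negation ~([](~p3 | p2) -> [][](~p3 | p2)):
1. ~([](~p3 | p2) -> [][](~p3 | p2)), 0
2. [](~p3 | p2), 0
3. ~[][](~p3 | p2), 0
4. ~p3 | p2, 0
5. p2, 0
6. ~[](~p3 | p2), 1
7. ~p3 | p2, 1
8. p2, 1
9. ~(~p3 | p2), 2
10. p3, 2
11. ~p2, 2
12. ~p3 | p2, 2
13. p2, 2
Accessibility: 0R0, 0R1, 0R2, 1R0, 1R1, 1R2, 2R0, 2R1, 2R2
Branch closes: p2 and ~p2 both at 2.
All branches of the negation close; one closing branch shown above.

Valid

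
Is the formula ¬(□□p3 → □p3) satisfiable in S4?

1. ¬(□□p3 → □p3), u
2. □□p3, u   [¬→-rule on 1]
3. ¬□p3, u   [¬→-rule on 1]
4. □p3, u   [□-rule on 2 via uRu]
5. p3, u   [□-rule on 4 via uRu]
6. ¬p3, v   [¬□-rule on 3: fresh world v, uRv]
7. □p3, v   [□-rule on 2 via uRv]
8. p3, v   [□-rule on 4 via uRv]
Accessibility: uRu, uRv, vRv
Branch closes: p3 and ¬p3 both at v.
Every branch closes; the branch above is one of them.

Unsatisfiable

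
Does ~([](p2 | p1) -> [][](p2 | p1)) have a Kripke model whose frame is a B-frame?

1. ~([](p2 | p1) -> [][](p2 | p1)), u
2. [](p2 | p1), u
3. ~[][](p2 | p1), u
4. p2 | p1, u
5. p1, u
6. ~[](p2 | p1), v
7. p2 | p1, v
8. p1, v
9. ~(p2 | p1), w
10. ~p2, w
11. ~p1, w
Accessibility: uRu, uRv, vRu, vRv, vRw, wRv, wRw

Satisfiable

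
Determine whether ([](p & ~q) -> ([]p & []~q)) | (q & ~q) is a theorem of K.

Valid

Tableau for the negation ~(([](p & ~q) -> ([]p & []~q)) | (q & ~q)):
1. ~(([](p & ~q) -> ([]p & []~q)) | (q & ~q)), u
2. ~([](p & ~q) -> ([]p & []~q)), u
3. ~(q & ~q), u
4. [](p & ~q), u
5. ~([]p & []~q), u
6. q, u
7. ~[]~q, u
8. q, v
9. p & ~q, v
10. p, v
11. ~q, v
Accessibility: uRv
Branch closes: q and ~q both at v.
All branches of the negation close; one closing branch shown above.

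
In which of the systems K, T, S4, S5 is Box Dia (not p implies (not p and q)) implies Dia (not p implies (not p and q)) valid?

K-tableau for the negation not (Box Dia (not p implies (not p and q)) implies Dia (not p implies (not p and q))):
1. not (Box Dia (not p implies (not p and q)) implies Dia (not p implies (not p and q))), w0
2. Box Dia (not p implies (not p and q)), w0
3. not Dia (not p implies (not p and q)), w0
Complete open branch: countermodel on a K-frame, so not valid in K.
T-tableau for the negation not (Box Dia (not p implies (not p and q)) implies Dia (not p implies (not p and q))):
1. not (Box Dia (not p implies (not p and q)) implies Dia (not p implies (not p and q))), w0
2. Box Dia (not p implies (not p and q)), w0
3. not Dia (not p implies (not p and q)), w0
4. Dia (not p implies (not p and q)), w0
5. not (not p implies (not p and q)), w0
6. not p, w0
7. not (not p and q), w0
8. not q, w0
9. not p implies (not p and q), w1
10. Dia (not p implies (not p and q)), w1
11. not (not p implies (not p and q)), w1
12. not p, w1
13. not (not p and q), w1
14. not p and q, w1
15. q, w1
16. not q, w1
Accessibility: w0Rw0, w0Rw1, w1Rw1
Branch closes: q and not q both at w1.
Every branch closes (one shown): valid in T, hence also in S4, S5 (every theorem of T is a theorem of S4 and S5).

T, S4, S5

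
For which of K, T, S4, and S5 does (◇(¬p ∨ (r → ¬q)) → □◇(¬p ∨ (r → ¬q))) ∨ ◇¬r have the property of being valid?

S5

S4-tableau for the negation ¬((◇(¬p ∨ (r → ¬q)) → □◇(¬p ∨ (r → ¬q))) ∨ ◇¬r):
1. ¬((◇(¬p ∨ (r → ¬q)) → □◇(¬p ∨ (r → ¬q))) ∨ ◇¬r), u
2. ¬(◇(¬p ∨ (r → ¬q)) → □◇(¬p ∨ (r → ¬q))), u   [¬∨-rule on 1]
3. ¬◇¬r, u   [¬∨-rule on 1]
4. ◇(¬p ∨ (r → ¬q)), u   [¬→-rule on 2]
5. ¬□◇(¬p ∨ (r → ¬q)), u   [¬→-rule on 2]
6. r, u   [¬◇-rule on 3 via uRu]
7. ¬p ∨ (r → ¬q), v   [◇-rule on 4: fresh world v, uRv]
8. r, v   [¬◇-rule on 3 via uRv]
9. r → ¬q, v   [∨-rule on 7 (branches; this branch)]
10. ¬q, v   [→-rule on 9 (branches; this branch)]
11. ¬◇(¬p ∨ (r → ¬q)), w   [¬□-rule on 5: fresh world w, uRw]
12. r, w   [¬◇-rule on 3 via uRw]
13. ¬(¬p ∨ (r → ¬q)), w   [¬◇-rule on 11 via wRw]
14. p, w   [¬∨-rule on 13]
15. ¬(r → ¬q), w   [¬∨-rule on 13]
16. q, w   [¬→-rule on 15]
Accessibility: uRu, uRv, uRw, vRv, wRw
Complete open branch: countermodel on an S4-frame, so not valid in S4, nor in K, T (the same frame is also a K-frame and a T-frame).
S5-tableau for the negation ¬((◇(¬p ∨ (r → ¬q)) → □◇(¬p ∨ (r → ¬q))) ∨ ◇¬r):
1. ¬((◇(¬p ∨ (r → ¬q)) → □◇(¬p ∨ (r → ¬q))) ∨ ◇¬r), u
2. ¬(◇(¬p ∨ (r → ¬q)) → □◇(¬p ∨ (r → ¬q))), u   [¬∨-rule on 1]
3. ¬◇¬r, u   [¬∨-rule on 1]
4. ◇(¬p ∨ (r → ¬q)), u   [¬→-rule on 2]
5. ¬□◇(¬p ∨ (r → ¬q)), u   [¬→-rule on 2]
6. r, u   [¬◇-rule on 3 via uRu]
7. ¬p ∨ (r → ¬q), v   [◇-rule on 4: fresh world v, uRv]
8. r, v   [¬◇-rule on 3 via uRv]
9. r → ¬q, v   [∨-rule on 7 (branches; this branch)]
10. ¬q, v   [→-rule on 9 (branches; this branch)]
11. ¬◇(¬p ∨ (r → ¬q)), w   [¬□-rule on 5: fresh world w, uRw]
12. r, w   [¬◇-rule on 3 via uRw]
13. ¬(¬p ∨ (r → ¬q)), u   [¬◇-rule on 11 via wRu]
14. p, u   [¬∨-rule on 13]
15. ¬(r → ¬q), u   [¬∨-rule on 13]
16. q, u   [¬→-rule on 15]
17. ¬(¬p ∨ (r → ¬q)), v   [¬◇-rule on 11 via wRv]
18. p, v   [¬∨-rule on 17]
19. ¬(r → ¬q), v   [¬∨-rule on 17]
20. q, v   [¬→-rule on 19]
Accessibility: uRu, uRv, uRw, vRu, vRv, vRw, wRu, wRv, wRw
Branch closes: q and ¬q both at v.
Every branch closes (one shown): valid in S5.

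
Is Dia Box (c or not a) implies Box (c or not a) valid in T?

Tableau for the negation not (Dia Box (c or not a) implies Box (c or not a)):
1. not (Dia Box (c or not a) implies Box (c or not a)), 0
2. Dia Box (c or not a), 0
3. not Box (c or not a), 0
4. Box (c or not a), 1
5. c or not a, 1
6. not a, 1
7. not (c or not a), 2
8. not c, 2
9. a, 2
Accessibility: 0R0, 0R1, 0R2, 1R1, 2R2
The negation has an open branch (countermodel exists).

Invalid (countermodel exists)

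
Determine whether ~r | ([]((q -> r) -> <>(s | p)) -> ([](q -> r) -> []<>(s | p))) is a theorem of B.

Yes, valid

Tableau for the negation ~(~r | ([]((q -> r) -> <>(s | p)) -> ([](q -> r) -> []<>(s | p)))):
1. ~(~r | ([]((q -> r) -> <>(s | p)) -> ([](q -> r) -> []<>(s | p)))), w0
2. r, w0
3. ~([]((q -> r) -> <>(s | p)) -> ([](q -> r) -> []<>(s | p))), w0
4. []((q -> r) -> <>(s | p)), w0
5. ~([](q -> r) -> []<>(s | p)), w0
6. [](q -> r), w0
7. ~[]<>(s | p), w0
8. (q -> r) -> <>(s | p), w0
9. q -> r, w0
10. <>(s | p), w0
11. ~<>(s | p), w1
12. (q -> r) -> <>(s | p), w1
13. q -> r, w1
14. ~(s | p), w0
15. ~s, w0
16. ~p, w0
17. ~(s | p), w1
18. ~s, w1
19. ~p, w1
20. <>(s | p), w1
21. r, w1
22. s | p, w2
23. (q -> r) -> <>(s | p), w2
24. q -> r, w2
25. p, w2
26. <>(s | p), w2
27. r, w2
28. s | p, w3
29. ~(s | p), w3
30. ~s, w3
31. ~p, w3
32. p, w3
Accessibility: w0Rw0, w0Rw1, w0Rw2, w1Rw0, w1Rw1, w1Rw3, w2Rw0, w2Rw2, w3Rw1, w3Rw3
Branch closes: p and ~p both at w3.
All branches of the negation close; one closing branch shown above.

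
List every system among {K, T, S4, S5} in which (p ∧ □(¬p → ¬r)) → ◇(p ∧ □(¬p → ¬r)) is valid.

K-tableau for the negation ¬((p ∧ □(¬p → ¬r)) → ◇(p ∧ □(¬p → ¬r))):
1. ¬((p ∧ □(¬p → ¬r)) → ◇(p ∧ □(¬p → ¬r))), 0
2. p ∧ □(¬p → ¬r), 0
3. ¬◇(p ∧ □(¬p → ¬r)), 0
4. p, 0
5. □(¬p → ¬r), 0
Complete open branch: countermodel on a K-frame, so not valid in K.
T-tableau for the negation ¬((p ∧ □(¬p → ¬r)) → ◇(p ∧ □(¬p → ¬r))):
1. ¬((p ∧ □(¬p → ¬r)) → ◇(p ∧ □(¬p → ¬r))), 0
2. p ∧ □(¬p → ¬r), 0
3. ¬◇(p ∧ □(¬p → ¬r)), 0
4. p, 0
5. □(¬p → ¬r), 0
6. ¬(p ∧ □(¬p → ¬r)), 0
7. ¬p → ¬r, 0
8. ¬□(¬p → ¬r), 0
9. ¬r, 0
10. ¬(¬p → ¬r), 1
11. ¬p, 1
12. r, 1
13. ¬(p ∧ □(¬p → ¬r)), 1
14. ¬p → ¬r, 1
15. ¬□(¬p → ¬r), 1
16. ¬r, 1
Accessibility: 0R0, 0R1, 1R1
Branch closes: r and ¬r both at 1.
Every branch closes (one shown): valid in T, hence also in S4, S5 (every theorem of T is a theorem of S4 and S5).

T, S4, S5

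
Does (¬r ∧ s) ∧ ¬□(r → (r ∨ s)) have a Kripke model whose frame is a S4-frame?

Unsatisfiable

1. (¬r ∧ s) ∧ ¬□(r → (r ∨ s)), w0
2. ¬r ∧ s, w0   [∧-rule on 1]
3. ¬□(r → (r ∨ s)), w0   [∧-rule on 1]
4. ¬r, w0   [∧-rule on 2]
5. s, w0   [∧-rule on 2]
6. ¬(r → (r ∨ s)), w1   [¬□-rule on 3: fresh world w1, w0Rw1]
7. r, w1   [¬→-rule on 6]
8. ¬(r ∨ s), w1   [¬→-rule on 6]
9. ¬r, w1   [¬∨-rule on 8]
10. ¬s, w1   [¬∨-rule on 8]
Accessibility: w0Rw0, w0Rw1, w1Rw1
Branch closes: r and ¬r both at w1.
(One branch shown.) All branches close.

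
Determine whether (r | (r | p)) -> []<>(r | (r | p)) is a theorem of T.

No, not valid

Tableau for the negation ~((r | (r | p)) -> []<>(r | (r | p))):
1. ~((r | (r | p)) -> []<>(r | (r | p))), 0
2. r | (r | p), 0   [~->-rule on 1]
3. ~[]<>(r | (r | p)), 0   [~->-rule on 1]
4. r | p, 0   [|-rule on 2 (branches; this branch)]
5. p, 0   [|-rule on 4 (branches; this branch)]
6. ~<>(r | (r | p)), 1   [~[]-rule on 3: fresh world 1, 0R1]
7. ~(r | (r | p)), 1   [~<>-rule on 6 via 1R1]
8. ~r, 1   [~|-rule on 7]
9. ~(r | p), 1   [~|-rule on 7]
10. ~p, 1   [~|-rule on 9]
Accessibility: 0R0, 0R1, 1R1
The negation has an open branch (countermodel exists).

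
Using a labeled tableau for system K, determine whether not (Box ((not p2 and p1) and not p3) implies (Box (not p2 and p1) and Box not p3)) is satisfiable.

1. not (Box ((not p2 and p1) and not p3) implies (Box (not p2 and p1) and Box not p3)), u
2. Box ((not p2 and p1) and not p3), u
3. not (Box (not p2 and p1) and Box not p3), u
4. not Box (not p2 and p1), u
5. not (not p2 and p1), v
6. (not p2 and p1) and not p3, v
7. not p2 and p1, v
8. not p3, v
9. not p2, v
10. p1, v
11. not p1, v
Accessibility: uRv
Branch closes: p1 and not p1 both at v.
Every branch closes; the branch above is one of them.

Unsatisfiable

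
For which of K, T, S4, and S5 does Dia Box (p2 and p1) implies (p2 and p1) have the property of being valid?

S5

S4-tableau for the negation not (Dia Box (p2 and p1) implies (p2 and p1)):
1. not (Dia Box (p2 and p1) implies (p2 and p1)), w0
2. Dia Box (p2 and p1), w0
3. not (p2 and p1), w0
4. not p1, w0
5. Box (p2 and p1), w1
6. p2 and p1, w1
7. p2, w1
8. p1, w1
Accessibility: w0Rw0, w0Rw1, w1Rw1
Complete open branch: countermodel on an S4-frame, so not valid in S4, nor in K, T (the same frame is also a K-frame and a T-frame).
S5-tableau for the negation not (Dia Box (p2 and p1) implies (p2 and p1)):
1. not (Dia Box (p2 and p1) implies (p2 and p1)), w0
2. Dia Box (p2 and p1), w0
3. not (p2 and p1), w0
4. not p1, w0
5. Box (p2 and p1), w1
6. p2 and p1, w0
7. p2, w0
8. p1, w0
Accessibility: w0Rw0, w0Rw1, w1Rw0, w1Rw1
Branch closes: p1 and not p1 both at w0.
Every branch closes (one shown): valid in S5.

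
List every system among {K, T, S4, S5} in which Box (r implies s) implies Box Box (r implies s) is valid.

S4-tableau for the negation not (Box (r implies s) implies Box Box (r implies s)):
1. not (Box (r implies s) implies Box Box (r implies s)), 0
2. Box (r implies s), 0
3. not Box Box (r implies s), 0
4. r implies s, 0
5. s, 0
6. not Box (r implies s), 1
7. r implies s, 1
8. s, 1
9. not (r implies s), 2
10. r, 2
11. not s, 2
12. r implies s, 2
13. s, 2
Accessibility: 0R0, 0R1, 0R2, 1R1, 1R2, 2R2
Branch closes: s and not s both at 2.
Every branch closes (one shown): valid in S4, hence also in S5 (every theorem of S4 is a theorem of S5).
T-tableau for the negation not (Box (r implies s) implies Box Box (r implies s)):
1. not (Box (r implies s) implies Box Box (r implies s)), 0
2. Box (r implies s), 0
3. not Box Box (r implies s), 0
4. r implies s, 0
5. s, 0
6. not Box (r implies s), 1
7. r implies s, 1
8. s, 1
9. not (r implies s), 2
10. r, 2
11. not s, 2
Accessibility: 0R0, 0R1, 1R1, 1R2, 2R2
Complete open branch: countermodel on a T-frame, so not valid in T, nor in K (the same frame is also a K-frame).

S4, S5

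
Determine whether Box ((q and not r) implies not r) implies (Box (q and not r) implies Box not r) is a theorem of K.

Yes, valid

Tableau for the negation not (Box ((q and not r) implies not r) implies (Box (q and not r) implies Box not r)):
1. not (Box ((q and not r) implies not r) implies (Box (q and not r) implies Box not r)), 0
2. Box ((q and not r) implies not r), 0
3. not (Box (q and not r) implies Box not r), 0
4. Box (q and not r), 0
5. not Box not r, 0
6. r, 1
7. (q and not r) implies not r, 1
8. q and not r, 1
9. q, 1
10. not r, 1
Accessibility: 0R1
Branch closes: r and not r both at 1.
Every branch of the negation's tableau closes; the branch above is one of them.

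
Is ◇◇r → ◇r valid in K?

Tableau for the negation ¬(◇◇r → ◇r):
1. ¬(◇◇r → ◇r), 0
2. ◇◇r, 0
3. ¬◇r, 0
4. ◇r, 1
5. ¬r, 1
6. r, 2
Accessibility: 0R1, 1R2
The negation has an open branch (countermodel exists).

No, not valid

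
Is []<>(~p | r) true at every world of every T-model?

Tableau for the negation ~[]<>(~p | r):
1. ~[]<>(~p | r), 0
2. ~<>(~p | r), 1
3. ~(~p | r), 1
4. p, 1
5. ~r, 1
Accessibility: 0R0, 0R1, 1R1
The negation has an open branch (countermodel exists).

Not valid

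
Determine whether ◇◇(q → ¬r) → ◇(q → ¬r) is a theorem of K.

Tableau for the negation ¬(◇◇(q → ¬r) → ◇(q → ¬r)):
1. ¬(◇◇(q → ¬r) → ◇(q → ¬r)), 0
2. ◇◇(q → ¬r), 0
3. ¬◇(q → ¬r), 0
4. ◇(q → ¬r), 1
5. ¬(q → ¬r), 1
6. q, 1
7. r, 1
8. q → ¬r, 2
9. ¬r, 2
Accessibility: 0R1, 1R2
The negation has an open branch (countermodel exists).

Invalid (countermodel exists)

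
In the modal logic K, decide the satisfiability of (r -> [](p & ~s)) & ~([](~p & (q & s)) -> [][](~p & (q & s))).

Yes, satisfiable

1. (r -> [](p & ~s)) & ~([](~p & (q & s)) -> [][](~p & (q & s))), w0
2. r -> [](p & ~s), w0   [&-rule on 1]
3. ~([](~p & (q & s)) -> [][](~p & (q & s))), w0   [&-rule on 1]
4. [](~p & (q & s)), w0   [~->-rule on 3]
5. ~[][](~p & (q & s)), w0   [~->-rule on 3]
6. ~r, w0   [->-rule on 2 (branches; this branch)]
7. ~[](~p & (q & s)), w1   [~[]-rule on 5: fresh world w1, w0Rw1]
8. ~p & (q & s), w1   [[]-rule on 4 via w0Rw1]
9. ~p, w1   [&-rule on 8]
10. q & s, w1   [&-rule on 8]
11. q, w1   [&-rule on 10]
12. s, w1   [&-rule on 10]
13. ~(~p & (q & s)), w2   [~[]-rule on 7: fresh world w2, w1Rw2]
14. ~(q & s), w2   [~&-rule on 13 (branches; this branch)]
15. ~s, w2   [~&-rule on 14 (branches; this branch)]
Accessibility: w0Rw1, w1Rw2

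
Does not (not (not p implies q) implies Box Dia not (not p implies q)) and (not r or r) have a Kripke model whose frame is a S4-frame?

Satisfiable (open branch found)

1. not (not (not p implies q) implies Box Dia not (not p implies q)) and (not r or r), 0
2. not (not (not p implies q) implies Box Dia not (not p implies q)), 0   [and-rule on 1]
3. not r or r, 0   [and-rule on 1]
4. not (not p implies q), 0   [neg-implies-rule on 2]
5. not Box Dia not (not p implies q), 0   [neg-implies-rule on 2]
6. not p, 0   [neg-implies-rule on 4]
7. not q, 0   [neg-implies-rule on 4]
8. r, 0   [or-rule on 3 (branches; this branch)]
9. not Dia not (not p implies q), 1   [neg-Box-rule on 5: fresh world 1, 0R1]
10. not p implies q, 1   [neg-Dia-rule on 9 via 1R1]
11. q, 1   [implies-rule on 10 (branches; this branch)]
Accessibility: 0R0, 0R1, 1R1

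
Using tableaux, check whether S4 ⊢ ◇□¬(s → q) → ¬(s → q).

Tableau for the negation ¬(◇□¬(s → q) → ¬(s → q)):
1. ¬(◇□¬(s → q) → ¬(s → q)), w0
2. ◇□¬(s → q), w0   [¬→-rule on 1]
3. s → q, w0   [¬→-rule on 1]
4. q, w0   [→-rule on 3 (branches; this branch)]
5. □¬(s → q), w1   [◇-rule on 2: fresh world w1, w0Rw1]
6. ¬(s → q), w1   [□-rule on 5 via w1Rw1]
7. s, w1   [¬→-rule on 6]
8. ¬q, w1   [¬→-rule on 6]
Accessibility: w0Rw0, w0Rw1, w1Rw1
The negation has an open branch (countermodel exists).

Not valid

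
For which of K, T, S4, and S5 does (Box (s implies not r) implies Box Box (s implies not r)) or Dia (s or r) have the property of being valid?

T-tableau for the negation not ((Box (s implies not r) implies Box Box (s implies not r)) or Dia (s or r)):
1. not ((Box (s implies not r) implies Box Box (s implies not r)) or Dia (s or r)), u
2. not (Box (s implies not r) implies Box Box (s implies not r)), u
3. not Dia (s or r), u
4. Box (s implies not r), u
5. not Box Box (s implies not r), u
6. not (s or r), u
7. not s, u
8. not r, u
9. s implies not r, u
10. not Box (s implies not r), v
11. not (s or r), v
12. not s, v
13. not r, v
14. s implies not r, v
15. not (s implies not r), w
16. s, w
17. r, w
Accessibility: uRu, uRv, vRv, vRw, wRw
Complete open branch: countermodel on a T-frame, so not valid in T, nor in K (the same frame is also a K-frame).
S4-tableau for the negation not ((Box (s implies not r) implies Box Box (s implies not r)) or Dia (s or r)):
1. not ((Box (s implies not r) implies Box Box (s implies not r)) or Dia (s or r)), u
2. not (Box (s implies not r) implies Box Box (s implies not r)), u
3. not Dia (s or r), u
4. Box (s implies not r), u
5. not Box Box (s implies not r), u
6. not (s or r), u
7. not s, u
8. not r, u
9. s implies not r, u
10. not Box (s implies not r), v
11. not (s or r), v
12. not s, v
13. not r, v
14. s implies not r, v
15. not (s implies not r), w
16. s, w
17. r, w
18. not (s or r), w
19. not s, w
20. not r, w
Accessibility: uRu, uRv, uRw, vRv, vRw, wRw
Branch closes: s and not s both at w.
Every branch closes (one shown): valid in S4, hence also in S5 (every theorem of S4 is a theorem of S5).

S4, S5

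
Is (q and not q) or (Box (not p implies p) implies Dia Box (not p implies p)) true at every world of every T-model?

Valid

Tableau for the negation not ((q and not q) or (Box (not p implies p) implies Dia Box (not p implies p))):
1. not ((q and not q) or (Box (not p implies p) implies Dia Box (not p implies p))), w0
2. not (q and not q), w0
3. not (Box (not p implies p) implies Dia Box (not p implies p)), w0
4. Box (not p implies p), w0
5. not Dia Box (not p implies p), w0
6. not p implies p, w0
7. not Box (not p implies p), w0
8. q, w0
9. p, w0
10. not (not p implies p), w1
11. not p, w1
12. not p implies p, w1
13. not Box (not p implies p), w1
14. p, w1
Accessibility: w0Rw0, w0Rw1, w1Rw1
Branch closes: p and not p both at w1.
All branches of the negation close; one closing branch shown above.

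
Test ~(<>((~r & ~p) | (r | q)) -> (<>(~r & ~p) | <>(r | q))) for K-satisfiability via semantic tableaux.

1. ~(<>((~r & ~p) | (r | q)) -> (<>(~r & ~p) | <>(r | q))), w0
2. <>((~r & ~p) | (r | q)), w0   [~->-rule on 1]
3. ~(<>(~r & ~p) | <>(r | q)), w0   [~->-rule on 1]
4. ~<>(~r & ~p), w0   [~|-rule on 3]
5. ~<>(r | q), w0   [~|-rule on 3]
6. (~r & ~p) | (r | q), w1   [<>-rule on 2: fresh world w1, w0Rw1]
7. ~(~r & ~p), w1   [~<>-rule on 4 via w0Rw1]
8. ~(r | q), w1   [~<>-rule on 5 via w0Rw1]
9. ~r, w1   [~|-rule on 8]
10. ~q, w1   [~|-rule on 8]
11. r | q, w1   [|-rule on 6 (branches; this branch)]
12. p, w1   [~&-rule on 7 (branches; this branch)]
13. q, w1   [|-rule on 11 (branches; this branch)]
Accessibility: w0Rw1
Branch closes: q and ~q both at w1.
Every branch closes; the branch above is one of them.

No, unsatisfiable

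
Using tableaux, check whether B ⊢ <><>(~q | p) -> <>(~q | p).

No, not valid

Tableau for the negation ~(<><>(~q | p) -> <>(~q | p)):
1. ~(<><>(~q | p) -> <>(~q | p)), u
2. <><>(~q | p), u
3. ~<>(~q | p), u
4. ~(~q | p), u
5. q, u
6. ~p, u
7. <>(~q | p), v
8. ~(~q | p), v
9. q, v
10. ~p, v
11. ~q | p, w
12. p, w
Accessibility: uRu, uRv, vRu, vRv, vRw, wRv, wRw
The negation has an open branch (countermodel exists).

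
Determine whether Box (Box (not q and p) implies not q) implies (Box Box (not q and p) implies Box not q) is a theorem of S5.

Tableau for the negation not (Box (Box (not q and p) implies not q) implies (Box Box (not q and p) implies Box not q)):
1. not (Box (Box (not q and p) implies not q) implies (Box Box (not q and p) implies Box not q)), 0
2. Box (Box (not q and p) implies not q), 0
3. not (Box Box (not q and p) implies Box not q), 0
4. Box Box (not q and p), 0
5. not Box not q, 0
6. Box (not q and p) implies not q, 0
7. Box (not q and p), 0
8. not q and p, 0
9. not q, 0
10. p, 0
11. q, 1
12. Box (not q and p) implies not q, 1
13. Box (not q and p), 1
14. not q and p, 1
15. not q, 1
16. p, 1
Accessibility: 0R0, 0R1, 1R0, 1R1
Branch closes: q and not q both at 1.
All branches of the negation close; one closing branch shown above.

Yes, valid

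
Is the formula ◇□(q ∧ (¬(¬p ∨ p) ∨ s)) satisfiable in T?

1. ◇□(q ∧ (¬(¬p ∨ p) ∨ s)), w0
2. □(q ∧ (¬(¬p ∨ p) ∨ s)), w1   [◇-rule on 1: fresh world w1, w0Rw1]
3. q ∧ (¬(¬p ∨ p) ∨ s), w1   [□-rule on 2 via w1Rw1]
4. q, w1   [∧-rule on 3]
5. ¬(¬p ∨ p) ∨ s, w1   [∧-rule on 3]
6. s, w1   [∨-rule on 5 (branches; this branch)]
Accessibility: w0Rw0, w0Rw1, w1Rw1

Satisfiable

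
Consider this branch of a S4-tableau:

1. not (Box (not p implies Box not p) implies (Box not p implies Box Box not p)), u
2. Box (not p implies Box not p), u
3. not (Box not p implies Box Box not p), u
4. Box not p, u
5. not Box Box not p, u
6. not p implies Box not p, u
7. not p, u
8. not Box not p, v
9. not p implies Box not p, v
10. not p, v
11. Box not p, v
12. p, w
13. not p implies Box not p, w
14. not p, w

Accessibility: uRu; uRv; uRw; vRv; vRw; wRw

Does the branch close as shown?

Both p and not p appear at w.

Yes, closed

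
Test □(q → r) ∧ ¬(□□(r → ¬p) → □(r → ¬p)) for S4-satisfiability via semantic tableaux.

Unsatisfiable

1. □(q → r) ∧ ¬(□□(r → ¬p) → □(r → ¬p)), w0
2. □(q → r), w0
3. ¬(□□(r → ¬p) → □(r → ¬p)), w0
4. □□(r → ¬p), w0
5. ¬□(r → ¬p), w0
6. q → r, w0
7. □(r → ¬p), w0
8. r → ¬p, w0
9. r, w0
10. ¬p, w0
11. ¬(r → ¬p), w1
12. r, w1
13. p, w1
14. q → r, w1
15. □(r → ¬p), w1
16. r → ¬p, w1
17. ¬p, w1
Accessibility: w0Rw0, w0Rw1, w1Rw1
Branch closes: p and ¬p both at w1.
Every branch closes; the branch above is one of them.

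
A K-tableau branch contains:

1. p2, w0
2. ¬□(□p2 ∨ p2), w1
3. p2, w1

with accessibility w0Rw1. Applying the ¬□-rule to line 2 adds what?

a fresh world w2 with w1Rw2, and ¬(□p2 ∨ p2) at w2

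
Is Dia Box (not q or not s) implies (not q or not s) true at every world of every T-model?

Tableau for the negation not (Dia Box (not q or not s) implies (not q or not s)):
1. not (Dia Box (not q or not s) implies (not q or not s)), u
2. Dia Box (not q or not s), u   [neg-implies-rule on 1]
3. not (not q or not s), u   [neg-implies-rule on 1]
4. q, u   [neg-or-rule on 3]
5. s, u   [neg-or-rule on 3]
6. Box (not q or not s), v   [Dia-rule on 2: fresh world v, uRv]
7. not q or not s, v   [Box-rule on 6 via vRv]
8. not s, v   [or-rule on 7 (branches; this branch)]
Accessibility: uRu, uRv, vRv
The negation has an open branch (countermodel exists).

Not valid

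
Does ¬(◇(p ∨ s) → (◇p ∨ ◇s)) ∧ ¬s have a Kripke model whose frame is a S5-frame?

No, unsatisfiable

1. ¬(◇(p ∨ s) → (◇p ∨ ◇s)) ∧ ¬s, u
2. ¬(◇(p ∨ s) → (◇p ∨ ◇s)), u
3. ¬s, u
4. ◇(p ∨ s), u
5. ¬(◇p ∨ ◇s), u
6. ¬◇p, u
7. ¬◇s, u
8. ¬p, u
9. p ∨ s, v
10. ¬p, v
11. ¬s, v
12. s, v
Accessibility: uRu, uRv, vRu, vRv
Branch closes: s and ¬s both at v.
Every branch closes; the branch above is one of them.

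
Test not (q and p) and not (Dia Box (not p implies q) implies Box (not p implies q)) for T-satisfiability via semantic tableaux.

Satisfiable

1. not (q and p) and not (Dia Box (not p implies q) implies Box (not p implies q)), 0
2. not (q and p), 0
3. not (Dia Box (not p implies q) implies Box (not p implies q)), 0
4. Dia Box (not p implies q), 0
5. not Box (not p implies q), 0
6. not p, 0
7. Box (not p implies q), 1
8. not p implies q, 1
9. q, 1
10. not (not p implies q), 2
11. not p, 2
12. not q, 2
Accessibility: 0R0, 0R1, 0R2, 1R1, 2R2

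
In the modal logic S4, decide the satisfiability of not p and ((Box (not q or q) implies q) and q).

Satisfiable (open branch found)

1. not p and ((Box (not q or q) implies q) and q), 0
2. not p, 0
3. (Box (not q or q) implies q) and q, 0
4. Box (not q or q) implies q, 0
5. q, 0
Accessibility: 0R0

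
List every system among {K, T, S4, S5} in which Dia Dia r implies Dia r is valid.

S4-tableau for the negation not (Dia Dia r implies Dia r):
1. not (Dia Dia r implies Dia r), w0
2. Dia Dia r, w0
3. not Dia r, w0
4. not r, w0
5. Dia r, w1
6. not r, w1
7. r, w2
8. not r, w2
Accessibility: w0Rw0, w0Rw1, w0Rw2, w1Rw1, w1Rw2, w2Rw2
Branch closes: r and not r both at w2.
Every branch closes (one shown): valid in S4, hence also in S5 (every theorem of S4 is a theorem of S5).
T-tableau for the negation not (Dia Dia r implies Dia r):
1. not (Dia Dia r implies Dia r), w0
2. Dia Dia r, w0
3. not Dia r, w0
4. not r, w0
5. Dia r, w1
6. not r, w1
7. r, w2
Accessibility: w0Rw0, w0Rw1, w1Rw1, w1Rw2, w2Rw2
Complete open branch: countermodel on a T-frame, so not valid in T, nor in K (the same frame is also a K-frame).

S4, S5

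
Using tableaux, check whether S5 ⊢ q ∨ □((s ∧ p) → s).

Tableau for the negation ¬(q ∨ □((s ∧ p) → s)):
1. ¬(q ∨ □((s ∧ p) → s)), 0
2. ¬q, 0
3. ¬□((s ∧ p) → s), 0
4. ¬((s ∧ p) → s), 1
5. s ∧ p, 1
6. ¬s, 1
7. s, 1
8. p, 1
Accessibility: 0R0, 0R1, 1R0, 1R1
Branch closes: s and ¬s both at 1.
Every branch of the negation's tableau closes; the branch above is one of them.

Valid in S5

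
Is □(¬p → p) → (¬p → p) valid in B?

Tableau for the negation ¬(□(¬p → p) → (¬p → p)):
1. ¬(□(¬p → p) → (¬p → p)), u
2. □(¬p → p), u   [¬→-rule on 1]
3. ¬(¬p → p), u   [¬→-rule on 1]
4. ¬p, u   [¬→-rule on 3]
5. ¬p → p, u   [□-rule on 2 via uRu]
6. p, u   [→-rule on 5 (branches; this branch)]
Accessibility: uRu
Branch closes: p and ¬p both at u.
All branches of the negation close; one closing branch shown above.

Valid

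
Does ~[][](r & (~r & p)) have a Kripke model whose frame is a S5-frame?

1. ~[][](r & (~r & p)), u
2. ~[](r & (~r & p)), v   [~[]-rule on 1: fresh world v, uRv]
3. ~(r & (~r & p)), w   [~[]-rule on 2: fresh world w, vRw]
4. ~(~r & p), w   [~&-rule on 3 (branches; this branch)]
5. ~p, w   [~&-rule on 4 (branches; this branch)]
Accessibility: uRu, uRv, uRw, vRu, vRv, vRw, wRu, wRv, wRw

Yes, satisfiable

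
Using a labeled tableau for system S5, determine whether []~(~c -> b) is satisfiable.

1. []~(~c -> b), w0
2. ~(~c -> b), w0
3. ~c, w0
4. ~b, w0
Accessibility: w0Rw0

Yes, satisfiable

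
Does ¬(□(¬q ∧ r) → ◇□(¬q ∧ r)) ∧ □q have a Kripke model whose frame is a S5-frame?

No, unsatisfiable

1. ¬(□(¬q ∧ r) → ◇□(¬q ∧ r)) ∧ □q, 0
2. ¬(□(¬q ∧ r) → ◇□(¬q ∧ r)), 0
3. □q, 0
4. □(¬q ∧ r), 0
5. ¬◇□(¬q ∧ r), 0
6. q, 0
7. ¬q ∧ r, 0
8. ¬q, 0
9. r, 0
Accessibility: 0R0
Branch closes: q and ¬q both at 0.
All branches of the tableau close; one closing branch shown above.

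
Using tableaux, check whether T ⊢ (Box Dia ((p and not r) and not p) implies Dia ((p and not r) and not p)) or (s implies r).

Valid

Tableau for the negation not ((Box Dia ((p and not r) and not p) implies Dia ((p and not r) and not p)) or (s implies r)):
1. not ((Box Dia ((p and not r) and not p) implies Dia ((p and not r) and not p)) or (s implies r)), 0
2. not (Box Dia ((p and not r) and not p) implies Dia ((p and not r) and not p)), 0
3. not (s implies r), 0
4. Box Dia ((p and not r) and not p), 0
5. not Dia ((p and not r) and not p), 0
6. s, 0
7. not r, 0
8. Dia ((p and not r) and not p), 0
9. not ((p and not r) and not p), 0
10. not (p and not r), 0
11. not p, 0
12. (p and not r) and not p, 1
13. p and not r, 1
14. not p, 1
15. p, 1
16. not r, 1
Accessibility: 0R0, 0R1, 1R1
Branch closes: p and not p both at 1.
All branches of the negation close; one closing branch shown above.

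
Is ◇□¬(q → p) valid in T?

Tableau for the negation ¬◇□¬(q → p):
1. ¬◇□¬(q → p), u
2. ¬□¬(q → p), u   [¬◇-rule on 1 via uRu]
3. q → p, v   [¬□-rule on 2: fresh world v, uRv]
4. ¬□¬(q → p), v   [¬◇-rule on 1 via uRv]
5. p, v   [→-rule on 3 (branches; this branch)]
6. q → p, w   [¬□-rule on 4: fresh world w, vRw]
7. p, w   [→-rule on 6 (branches; this branch)]
Accessibility: uRu, uRv, vRv, vRw, wRw
The negation has an open branch (countermodel exists).

Not valid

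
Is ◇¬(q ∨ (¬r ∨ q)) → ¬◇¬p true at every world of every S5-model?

Not valid

Tableau for the negation ¬(◇¬(q ∨ (¬r ∨ q)) → ¬◇¬p):
1. ¬(◇¬(q ∨ (¬r ∨ q)) → ¬◇¬p), w0
2. ◇¬(q ∨ (¬r ∨ q)), w0
3. ◇¬p, w0
4. ¬(q ∨ (¬r ∨ q)), w1
5. ¬q, w1
6. ¬(¬r ∨ q), w1
7. r, w1
8. ¬p, w2
Accessibility: w0Rw0, w0Rw1, w0Rw2, w1Rw0, w1Rw1, w1Rw2, w2Rw0, w2Rw1, w2Rw2
The negation has an open branch (countermodel exists).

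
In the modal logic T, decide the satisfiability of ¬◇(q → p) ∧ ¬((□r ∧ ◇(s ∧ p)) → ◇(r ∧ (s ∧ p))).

1. ¬◇(q → p) ∧ ¬((□r ∧ ◇(s ∧ p)) → ◇(r ∧ (s ∧ p))), 0
2. ¬◇(q → p), 0
3. ¬((□r ∧ ◇(s ∧ p)) → ◇(r ∧ (s ∧ p))), 0
4. □r ∧ ◇(s ∧ p), 0
5. ¬◇(r ∧ (s ∧ p)), 0
6. □r, 0
7. ◇(s ∧ p), 0
8. ¬(q → p), 0
9. q, 0
10. ¬p, 0
11. ¬(r ∧ (s ∧ p)), 0
12. r, 0
13. ¬(s ∧ p), 0
14. s ∧ p, 1
15. s, 1
16. p, 1
17. ¬(q → p), 1
18. q, 1
19. ¬p, 1
Accessibility: 0R0, 0R1, 1R1
Branch closes: p and ¬p both at 1.
(One branch shown.) All branches close.

Unsatisfiable (every branch closes)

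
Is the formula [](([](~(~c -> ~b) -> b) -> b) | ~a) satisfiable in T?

Yes, satisfiable

1. [](([](~(~c -> ~b) -> b) -> b) | ~a), w0
2. ([](~(~c -> ~b) -> b) -> b) | ~a, w0   [[]-rule on 1 via w0Rw0]
3. ~a, w0   [|-rule on 2 (branches; this branch)]
Accessibility: w0Rw0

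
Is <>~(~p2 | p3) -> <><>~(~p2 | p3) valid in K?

Tableau for the negation ~(<>~(~p2 | p3) -> <><>~(~p2 | p3)):
1. ~(<>~(~p2 | p3) -> <><>~(~p2 | p3)), u
2. <>~(~p2 | p3), u
3. ~<><>~(~p2 | p3), u
4. ~(~p2 | p3), v
5. p2, v
6. ~p3, v
7. ~<>~(~p2 | p3), v
Accessibility: uRv
The negation has an open branch (countermodel exists).

No, not valid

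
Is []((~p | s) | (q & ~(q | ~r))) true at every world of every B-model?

No, not valid

Tableau for the negation ~[]((~p | s) | (q & ~(q | ~r))):
1. ~[]((~p | s) | (q & ~(q | ~r))), 0
2. ~((~p | s) | (q & ~(q | ~r))), 1
3. ~(~p | s), 1
4. ~(q & ~(q | ~r)), 1
5. p, 1
6. ~s, 1
7. q | ~r, 1
8. ~r, 1
Accessibility: 0R0, 0R1, 1R0, 1R1
The negation has an open branch (countermodel exists).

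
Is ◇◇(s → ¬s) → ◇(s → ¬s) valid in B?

Tableau for the negation ¬(◇◇(s → ¬s) → ◇(s → ¬s)):
1. ¬(◇◇(s → ¬s) → ◇(s → ¬s)), 0
2. ◇◇(s → ¬s), 0   [¬→-rule on 1]
3. ¬◇(s → ¬s), 0   [¬→-rule on 1]
4. ¬(s → ¬s), 0   [¬◇-rule on 3 via 0R0]
5. s, 0   [¬→-rule on 4]
6. ◇(s → ¬s), 1   [◇-rule on 2: fresh world 1, 0R1]
7. ¬(s → ¬s), 1   [¬◇-rule on 3 via 0R1]
8. s, 1   [¬→-rule on 7]
9. s → ¬s, 2   [◇-rule on 6: fresh world 2, 1R2]
10. ¬s, 2   [→-rule on 9 (branches; this branch)]
Accessibility: 0R0, 0R1, 1R0, 1R1, 1R2, 2R1, 2R2
The negation has an open branch (countermodel exists).

Invalid (countermodel exists)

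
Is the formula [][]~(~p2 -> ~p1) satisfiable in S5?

1. [][]~(~p2 -> ~p1), w0
2. []~(~p2 -> ~p1), w0
3. ~(~p2 -> ~p1), w0
4. ~p2, w0
5. p1, w0
Accessibility: w0Rw0

Yes, satisfiable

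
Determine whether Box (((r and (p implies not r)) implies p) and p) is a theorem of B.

Tableau for the negation not Box (((r and (p implies not r)) implies p) and p):
1. not Box (((r and (p implies not r)) implies p) and p), 0
2. not (((r and (p implies not r)) implies p) and p), 1
3. not p, 1
Accessibility: 0R0, 0R1, 1R0, 1R1
The negation has an open branch (countermodel exists).

No, not valid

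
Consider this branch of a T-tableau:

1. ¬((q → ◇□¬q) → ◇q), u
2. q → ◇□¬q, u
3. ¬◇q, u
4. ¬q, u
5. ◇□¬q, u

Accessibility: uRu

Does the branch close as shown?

No, open

No world carries both an atom and its negation.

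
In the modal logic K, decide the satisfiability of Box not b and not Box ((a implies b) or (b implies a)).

1. Box not b and not Box ((a implies b) or (b implies a)), u
2. Box not b, u
3. not Box ((a implies b) or (b implies a)), u
4. not ((a implies b) or (b implies a)), v
5. not (a implies b), v
6. not (b implies a), v
7. a, v
8. not b, v
9. b, v
10. not a, v
Accessibility: uRv
Branch closes: b and not b both at v.
Every branch closes; the branch above is one of them.

No, unsatisfiable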